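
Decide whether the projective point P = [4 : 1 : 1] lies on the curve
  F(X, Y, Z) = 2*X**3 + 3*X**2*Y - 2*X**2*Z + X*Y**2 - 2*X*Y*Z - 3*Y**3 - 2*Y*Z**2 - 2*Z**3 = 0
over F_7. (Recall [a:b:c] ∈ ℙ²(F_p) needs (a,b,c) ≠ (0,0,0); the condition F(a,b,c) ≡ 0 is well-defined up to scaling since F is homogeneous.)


F(4,1,1) ≡ 0 (mod 7); P is on the curve.

Evaluate F(4, 1, 1) term-by-term (mod 7).
  2*X**3 ↦ 2·64·1·1 = 128
  3*X**2*Y ↦ 3·16·1·1 = 48
  -2*X**2*Z ↦ -2·16·1·1 = -32
  X*Y**2 ↦ 1·4·1·1 = 4
  -2*X*Y*Z ↦ -2·4·1·1 = -8
  -3*Y**3 ↦ -3·1·1·1 = -3
  -2*Y*Z**2 ↦ -2·1·1·1 = -2
  -2*Z**3 ↦ -2·1·1·1 = -2
Sum: F(4, 1, 1) = (128) + (48) + (-32) + (4) + (-8) + (-3) + (-2) + (-2) = 133.
Reducing mod 7: 133 ≡ 0 (mod 7).
Since F(a, b, c) ≡ 0 (mod 7), P lies on the curve.


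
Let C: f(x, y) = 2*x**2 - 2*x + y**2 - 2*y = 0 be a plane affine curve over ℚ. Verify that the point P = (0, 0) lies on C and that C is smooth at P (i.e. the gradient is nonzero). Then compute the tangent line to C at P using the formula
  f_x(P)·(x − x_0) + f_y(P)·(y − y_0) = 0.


Tangent line at P: -2*x - 2*y = 0.

Step 1: f(0, 0) = 0, so P lies on C.
Step 2: partial derivatives
  f_x(x, y) = 4*x - 2, f_y(x, y) = 2*y - 2.
  f_x(P) = -2, f_y(P) = -2 (gradient nonzero, so P is smooth).
Step 3: tangent line at P: -2·(x − 0) + -2·(y − 0) = 0.
Expanding: -2*x - 2*y = 0.


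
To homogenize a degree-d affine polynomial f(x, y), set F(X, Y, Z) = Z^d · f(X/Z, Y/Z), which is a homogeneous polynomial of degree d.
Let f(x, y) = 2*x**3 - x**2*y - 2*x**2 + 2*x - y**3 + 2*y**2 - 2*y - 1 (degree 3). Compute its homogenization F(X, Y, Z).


F(X, Y, Z) = 2*X**3 - X**2*Y - 2*X**2*Z + 2*X*Z**2 - Y**3 + 2*Y**2*Z - 2*Y*Z**2 - Z**3

deg(f) = 3.
Substitute x = X/Z, y = Y/Z into f, then multiply by Z^3.
  monomial 2·x^3·y^0 ↦ 2·X^3·Y^0·Z^0.
  monomial -1·x^2·y^1 ↦ -1·X^2·Y^1·Z^0.
  monomial -2·x^2·y^0 ↦ -2·X^2·Y^0·Z^1.
  monomial 2·x^1·y^0 ↦ 2·X^1·Y^0·Z^2.
  monomial -1·x^0·y^3 ↦ -1·X^0·Y^3·Z^0.
  monomial 2·x^0·y^2 ↦ 2·X^0·Y^2·Z^1.
  monomial -2·x^0·y^1 ↦ -2·X^0·Y^1·Z^2.
  monomial -1·x^0·y^0 ↦ -1·X^0·Y^0·Z^3.
Collecting: F(X, Y, Z) = 2*X**3 - X**2*Y - 2*X**2*Z + 2*X*Z**2 - Y**3 + 2*Y**2*Z - 2*Y*Z**2 - Z**3.


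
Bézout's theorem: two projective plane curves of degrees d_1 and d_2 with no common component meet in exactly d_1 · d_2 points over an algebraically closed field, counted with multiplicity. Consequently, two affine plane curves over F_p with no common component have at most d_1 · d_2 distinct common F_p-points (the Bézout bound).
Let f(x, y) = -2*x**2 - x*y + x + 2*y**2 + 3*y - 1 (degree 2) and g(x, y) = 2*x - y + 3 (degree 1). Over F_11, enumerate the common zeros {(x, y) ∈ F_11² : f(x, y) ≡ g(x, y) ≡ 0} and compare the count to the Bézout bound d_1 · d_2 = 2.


Common zeros: {(7, 6), (8, 8)}; count = 2; Bézout bound = 2.

deg(f) = 2, deg(g) = 1, so Bézout bound = 2.
Scan x ∈ F_11. For each x, list the y ∈ F_11 with f(x, y) ≡ 0 and those with g(x, y) ≡ 0 (mod 11); the common zeros in that column are the intersection.
  x = 0: f ≡ 0 at y ∈ ∅; g ≡ 0 at y ∈ {3}; common: ∅.
  x = 1: f ≡ 0 at y ∈ {3, 7}; g ≡ 0 at y ∈ {5}; common: ∅.
  x = 2: f ≡ 0 at y ∈ ∅; g ≡ 0 at y ∈ {7}; common: ∅.
  x = 3: f ≡ 0 at y ∈ ∅; g ≡ 0 at y ∈ {9}; common: ∅.
  x = 4: f ≡ 0 at y ∈ ∅; g ≡ 0 at y ∈ {0}; common: ∅.
  x = 5: f ≡ 0 at y ∈ {4, 8}; g ≡ 0 at y ∈ {2}; common: ∅.
  x = 6: f ≡ 0 at y ∈ ∅; g ≡ 0 at y ∈ {4}; common: ∅.
  x = 7: f ≡ 0 at y ∈ {6, 7}; g ≡ 0 at y ∈ {6}; common: {6}.
  x = 8: f ≡ 0 at y ∈ {0, 8}; g ≡ 0 at y ∈ {8}; common: {8}.
  x = 9: f ≡ 0 at y ∈ {0, 3}; g ≡ 0 at y ∈ {10}; common: ∅.
  x = 10: f ≡ 0 at y ∈ {4, 5}; g ≡ 0 at y ∈ {1}; common: ∅.
Collecting: common zeros = {(7, 6), (8, 8)}, so the count is 2.
Comparison with the Bézout bound: 2 ≤ 2 = deg(f)·deg(g), as expected for curves with no common component (the bound is attained).


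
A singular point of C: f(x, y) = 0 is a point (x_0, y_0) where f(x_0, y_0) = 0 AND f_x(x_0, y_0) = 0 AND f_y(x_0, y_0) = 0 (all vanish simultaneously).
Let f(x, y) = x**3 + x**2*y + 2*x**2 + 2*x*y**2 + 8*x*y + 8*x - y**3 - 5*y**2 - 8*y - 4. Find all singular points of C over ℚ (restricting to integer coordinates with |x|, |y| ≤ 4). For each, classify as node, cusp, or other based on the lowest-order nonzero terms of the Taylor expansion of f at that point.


Singular points: {(0, -2)}; classification: cusp.

Compute partial derivatives:
  f_x = 3*x**2 + 2*x*y + 4*x + 2*y**2 + 8*y + 8.
  f_y = x**2 + 4*x*y + 8*x - 3*y**2 - 10*y - 8.
Scan x_0 ∈ {−4, ..., 4}. For each x_0, f_y(x_0, y) is a polynomial in y; find its integer roots y ∈ {−4, ..., 4}, then test f_x and f at those candidates.
  x = -4: f_y(-4, y) = -3*y**2 - 26*y - 24; no integer root y with |y| ≤ 4.
  x = -3: f_y(-3, y) = -3*y**2 - 22*y - 23; no integer root y with |y| ≤ 4.
  x = -2: f_y(-2, y) = -3*y**2 - 18*y - 20; no integer root y with |y| ≤ 4.
  x = -1: f_y(-1, y) = -3*y**2 - 14*y - 15; vanishes at y ∈ {-3}. (-1, -3): f_x = 7 ≠ 0.
  x = 0: f_y(0, y) = -3*y**2 - 10*y - 8; vanishes at y ∈ {-2}. (0, -2): f_x = 0, f = 0 — SINGULAR.
  x = 1: f_y(1, y) = -3*y**2 - 6*y + 1; no integer root y with |y| ≤ 4.
  x = 2: f_y(2, y) = -3*y**2 - 2*y + 12; no integer root y with |y| ≤ 4.
  x = 3: f_y(3, y) = -3*y**2 + 2*y + 25; no integer root y with |y| ≤ 4.
  x = 4: f_y(4, y) = -3*y**2 + 6*y + 40; no integer root y with |y| ≤ 4.
Only singular point on the grid: (0, -2).
Classify: substitute x = 0 + u, y = -2 + v and expand: f = u**3 + u**2*v + 2*u*v**2 - v**3 + v**2.
No constant or linear terms (consistent with a singular point). Quadratic part: v**2. Cubic part: u**3 + u**2*v + 2*u*v**2 - v**3.
The quadratic part v**2 is a perfect square, so there is a single (double) tangent line v = 0, i.e. y = -2. Restricting the cubic part to that line (v = 0) leaves u**3 ≠ 0, so f is not divisible by v and the branch is v² ≈ -u**3 to lowest order — this is a cusp.
Classification: cusp.


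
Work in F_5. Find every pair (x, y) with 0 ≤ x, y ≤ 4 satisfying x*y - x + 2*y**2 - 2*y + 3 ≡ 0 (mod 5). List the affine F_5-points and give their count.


Affine F_5-points: {(0, 3), (1, 4), (3, 0), (3, 2)}; count = 4.

For each of the 25 pairs (x, y) ∈ F_5², evaluate f(x, y) mod 5. Record the zeros.
  x = 0: [0↦3, 1↦3, 2↦2, 3↦0, 4↦2]  zeros at y ∈ {3}
  x = 1: [0↦2, 1↦3, 2↦3, 3↦2, 4↦0]  zeros at y ∈ {4}
  x = 2: [0↦1, 1↦3, 2↦4, 3↦4, 4↦3]  zeros at y ∈ ∅
  x = 3: [0↦0, 1↦3, 2↦0, 3↦1, 4↦1]  zeros at y ∈ {0, 2}
  x = 4: [0↦4, 1↦3, 2↦1, 3↦3, 4↦4]  zeros at y ∈ ∅
Collecting zeros: affine points = {(0, 3), (1, 4), (3, 0), (3, 2)}.
Total count |C(F_5)_aff| = 4.


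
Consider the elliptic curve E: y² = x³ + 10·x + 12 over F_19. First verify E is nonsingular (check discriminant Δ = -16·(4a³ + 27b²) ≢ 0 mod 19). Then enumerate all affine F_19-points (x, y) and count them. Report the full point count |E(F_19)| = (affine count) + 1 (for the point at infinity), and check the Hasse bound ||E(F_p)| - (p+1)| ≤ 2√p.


Affine points = {(1, 2), (1, 17), (5, 4), (5, 15), (7, 8), (7, 11), (11, 3), (11, 16), (12, 6), (12, 13), (18, 1), (18, 18)}; affine count = 12; |E(F_19)| = 13.

Discriminant check: Δ ∝ 4a³ + 27b² = 4·10³ + 27·12² = 4·1000 + 27·144 ≡ 3 (mod 19). Nonzero ⇒ E is nonsingular.
For each x ∈ F_19, compute rhs = x³ + 10·x + 12 mod 19, then count y ∈ F_19 with y² ≡ rhs.
  x = 0: rhs = 12, matching y values: none (0 points).
  x = 1: rhs = 4, matching y values: 2, 17 (2 points).
  x = 2: rhs = 2, matching y values: none (0 points).
  x = 3: rhs = 12, matching y values: none (0 points).
  x = 4: rhs = 2, matching y values: none (0 points).
  x = 5: rhs = 16, matching y values: 4, 15 (2 points).
  x = 6: rhs = 3, matching y values: none (0 points).
  x = 7: rhs = 7, matching y values: 8, 11 (2 points).
  x = 8: rhs = 15, matching y values: none (0 points).
  x = 9: rhs = 14, matching y values: none (0 points).
  x = 10: rhs = 10, matching y values: none (0 points).
  x = 11: rhs = 9, matching y values: 3, 16 (2 points).
  x = 12: rhs = 17, matching y values: 6, 13 (2 points).
  x = 13: rhs = 2, matching y values: none (0 points).
  x = 14: rhs = 8, matching y values: none (0 points).
  x = 15: rhs = 3, matching y values: none (0 points).
  x = 16: rhs = 12, matching y values: none (0 points).
  x = 17: rhs = 3, matching y values: none (0 points).
  x = 18: rhs = 1, matching y values: 1, 18 (2 points).
Total affine count: 12.
Full point count |E(F_19)| = 12 + 1 = 13.
Hasse bound: |13 − (19+1)| = |-7| = 7 ≤ 2√19 ≈ 8.7178 ✓.


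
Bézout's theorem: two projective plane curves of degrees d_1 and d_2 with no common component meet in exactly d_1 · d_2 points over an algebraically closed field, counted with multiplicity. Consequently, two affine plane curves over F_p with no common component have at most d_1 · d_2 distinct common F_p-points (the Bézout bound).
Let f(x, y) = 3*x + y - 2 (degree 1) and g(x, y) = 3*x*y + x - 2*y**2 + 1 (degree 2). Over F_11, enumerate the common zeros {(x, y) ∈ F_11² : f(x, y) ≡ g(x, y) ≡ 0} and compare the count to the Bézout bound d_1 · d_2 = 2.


Common zeros: ∅; count = 0; Bézout bound = 2.

deg(f) = 1, deg(g) = 2, so Bézout bound = 2.
Scan x ∈ F_11. For each x, list the y ∈ F_11 with f(x, y) ≡ 0 and those with g(x, y) ≡ 0 (mod 11); the common zeros in that column are the intersection.
  x = 0: f ≡ 0 at y ∈ {2}; g ≡ 0 at y ∈ ∅; common: ∅.
  x = 1: f ≡ 0 at y ∈ {10}; g ≡ 0 at y ∈ {2, 5}; common: ∅.
  x = 2: f ≡ 0 at y ∈ {7}; g ≡ 0 at y ∈ {6, 8}; common: ∅.
  x = 3: f ≡ 0 at y ∈ {4}; g ≡ 0 at y ∈ {1, 9}; common: ∅.
  x = 4: f ≡ 0 at y ∈ {1}; g ≡ 0 at y ∈ ∅; common: ∅.
  x = 5: f ≡ 0 at y ∈ {9}; g ≡ 0 at y ∈ {3, 10}; common: ∅.
  x = 6: f ≡ 0 at y ∈ {6}; g ≡ 0 at y ∈ ∅; common: ∅.
  x = 7: f ≡ 0 at y ∈ {3}; g ≡ 0 at y ∈ ∅; common: ∅.
  x = 8: f ≡ 0 at y ∈ {0}; g ≡ 0 at y ∈ ∅; common: ∅.
  x = 9: f ≡ 0 at y ∈ {8}; g ≡ 0 at y ∈ ∅; common: ∅.
  x = 10: f ≡ 0 at y ∈ {5}; g ≡ 0 at y ∈ {0, 4}; common: ∅.
Collecting: common zeros = ∅, so the count is 0.
Comparison with the Bézout bound: 0 ≤ 2 = deg(f)·deg(g), as expected for curves with no common component (the affine F_11-count falls short of the bound because intersections may lie at infinity, over extension fields, or carry multiplicity).


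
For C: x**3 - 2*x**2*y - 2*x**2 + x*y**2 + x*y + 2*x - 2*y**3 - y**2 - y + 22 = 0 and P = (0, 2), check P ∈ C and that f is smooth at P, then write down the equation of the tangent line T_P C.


Tangent line at P: 8*x - 29*y + 58 = 0.

Step 1: f(0, 2) = 0, so P lies on C.
Step 2: partial derivatives
  f_x(x, y) = 3*x**2 - 4*x*y - 4*x + y**2 + y + 2, f_y(x, y) = -2*x**2 + 2*x*y + x - 6*y**2 - 2*y - 1.
  f_x(P) = 8, f_y(P) = -29 (gradient nonzero, so P is smooth).
Step 3: tangent line at P: 8·(x − 0) + -29·(y − 2) = 0.
Expanding: 8*x - 29*y + 58 = 0.


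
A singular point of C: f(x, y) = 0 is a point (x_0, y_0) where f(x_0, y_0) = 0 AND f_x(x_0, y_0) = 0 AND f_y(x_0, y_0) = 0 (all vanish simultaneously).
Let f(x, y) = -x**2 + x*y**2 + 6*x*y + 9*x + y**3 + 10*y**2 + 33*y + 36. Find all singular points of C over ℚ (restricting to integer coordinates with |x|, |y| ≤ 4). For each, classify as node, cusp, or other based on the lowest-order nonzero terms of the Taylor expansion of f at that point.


Singular points: {(0, -3)}; classification: node.

Compute partial derivatives:
  f_x = -2*x + y**2 + 6*y + 9.
  f_y = 2*x*y + 6*x + 3*y**2 + 20*y + 33.
Scan x_0 ∈ {−4, ..., 4}. For each x_0, f_y(x_0, y) is a polynomial in y; find its integer roots y ∈ {−4, ..., 4}, then test f_x and f at those candidates.
  x = -4: f_y(-4, y) = 3*y**2 + 12*y + 9; vanishes at y ∈ {-3, -1}. (-4, -3): f_x = 8 ≠ 0; (-4, -1): f_x = 12 ≠ 0.
  x = -3: f_y(-3, y) = 3*y**2 + 14*y + 15; vanishes at y ∈ {-3}. (-3, -3): f_x = 6 ≠ 0.
  x = -2: f_y(-2, y) = 3*y**2 + 16*y + 21; vanishes at y ∈ {-3}. (-2, -3): f_x = 4 ≠ 0.
  x = -1: f_y(-1, y) = 3*y**2 + 18*y + 27; vanishes at y ∈ {-3}. (-1, -3): f_x = 2 ≠ 0.
  x = 0: f_y(0, y) = 3*y**2 + 20*y + 33; vanishes at y ∈ {-3}. (0, -3): f_x = 0, f = 0 — SINGULAR.
  x = 1: f_y(1, y) = 3*y**2 + 22*y + 39; vanishes at y ∈ {-3}. (1, -3): f_x = -2 ≠ 0.
  x = 2: f_y(2, y) = 3*y**2 + 24*y + 45; vanishes at y ∈ {-3}. (2, -3): f_x = -4 ≠ 0.
  x = 3: f_y(3, y) = 3*y**2 + 26*y + 51; vanishes at y ∈ {-3}. (3, -3): f_x = -6 ≠ 0.
  x = 4: f_y(4, y) = 3*y**2 + 28*y + 57; vanishes at y ∈ {-3}. (4, -3): f_x = -8 ≠ 0.
Only singular point on the grid: (0, -3).
Classify: substitute x = 0 + u, y = -3 + v and expand: f = -u**2 + u*v**2 + v**3 + v**2.
No constant or linear terms (consistent with a singular point). Quadratic part: -u**2 + v**2. Cubic part: u*v**2 + v**3.
The quadratic part v**2 - u**2 = (v − u)(v + u) splits into two distinct linear factors, so there are two distinct tangent lines y − -3 = ±(x − 0) — this is a node (ordinary double point).
Classification: node.


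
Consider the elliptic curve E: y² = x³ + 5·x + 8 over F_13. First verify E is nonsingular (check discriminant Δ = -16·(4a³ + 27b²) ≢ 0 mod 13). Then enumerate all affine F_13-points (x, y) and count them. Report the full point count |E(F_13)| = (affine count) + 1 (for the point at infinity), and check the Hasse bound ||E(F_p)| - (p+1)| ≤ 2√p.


Affine points = {(1, 1), (1, 12), (2, 0), (4, 1), (4, 12), (7, 3), (7, 10), (8, 1), (8, 12), (11, 4), (11, 9)}; affine count = 11; |E(F_13)| = 12.

Discriminant check: Δ ∝ 4a³ + 27b² = 4·5³ + 27·8² = 4·125 + 27·64 ≡ 5 (mod 13). Nonzero ⇒ E is nonsingular.
For each x ∈ F_13, compute rhs = x³ + 5·x + 8 mod 13, then count y ∈ F_13 with y² ≡ rhs.
  x = 0: rhs = 8, matching y values: none (0 points).
  x = 1: rhs = 1, matching y values: 1, 12 (2 points).
  x = 2: rhs = 0, matching y values: 0 (1 points).
  x = 3: rhs = 11, matching y values: none (0 points).
  x = 4: rhs = 1, matching y values: 1, 12 (2 points).
  x = 5: rhs = 2, matching y values: none (0 points).
  x = 6: rhs = 7, matching y values: none (0 points).
  x = 7: rhs = 9, matching y values: 3, 10 (2 points).
  x = 8: rhs = 1, matching y values: 1, 12 (2 points).
  x = 9: rhs = 2, matching y values: none (0 points).
  x = 10: rhs = 5, matching y values: none (0 points).
  x = 11: rhs = 3, matching y values: 4, 9 (2 points).
  x = 12: rhs = 2, matching y values: none (0 points).
Total affine count: 11.
Full point count |E(F_13)| = 11 + 1 = 12.
Hasse bound: |12 − (13+1)| = |-2| = 2 ≤ 2√13 ≈ 7.2111 ✓.


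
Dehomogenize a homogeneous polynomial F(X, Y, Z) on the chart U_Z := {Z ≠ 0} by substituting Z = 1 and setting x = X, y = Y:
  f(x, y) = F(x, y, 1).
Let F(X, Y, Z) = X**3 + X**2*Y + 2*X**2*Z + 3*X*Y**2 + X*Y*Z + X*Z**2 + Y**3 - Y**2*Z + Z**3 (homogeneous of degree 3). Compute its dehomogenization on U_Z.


f(x, y) = x**3 + x**2*y + 2*x**2 + 3*x*y**2 + x*y + x + y**3 - y**2 + 1

On U_Z we set Z = 1. Each monomial c·X^i·Y^j·Z^k in F becomes c·x^i·y^j·1^k = c·x^i·y^j.
Substituting Z = 1: F(X, Y, 1) = x**3 + x**2*y + 2*x**2 + 3*x*y**2 + x*y + x + y**3 - y**2 + 1.
Note: deg(f) ≤ deg(F) = 3; strict inequality happens when F is divisible by Z (lost terms).


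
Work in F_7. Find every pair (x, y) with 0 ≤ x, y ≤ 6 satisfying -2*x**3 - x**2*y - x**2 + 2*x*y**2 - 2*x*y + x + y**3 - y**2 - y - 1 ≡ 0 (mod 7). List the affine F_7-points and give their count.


Affine F_7-points: {(0, 3), (1, 3), (4, 3), (6, 5)}; count = 4.

For each of the 49 pairs (x, y) ∈ F_7², evaluate f(x, y) mod 7. Record the zeros.
  x = 0: [0↦6, 1↦5, 2↦1, 3↦0, 4↦1, 5↦3, 6↦5]  zeros at y ∈ {3}
  x = 1: [0↦4, 1↦2, 2↦1, 3↦0, 4↦5, 5↦1, 6↦1]  zeros at y ∈ {3}
  x = 2: [0↦2, 1↦4, 2↦4, 3↦1, 4↦1, 5↦3, 6↦6]  zeros at y ∈ ∅
  x = 3: [0↦2, 1↦6, 2↦5, 3↦5, 4↦5, 5↦4, 6↦1]  zeros at y ∈ ∅
  x = 4: [0↦6, 1↦3, 2↦6, 3↦0, 4↦5, 5↦6, 6↦2]  zeros at y ∈ {3}
  x = 5: [0↦2, 1↦4, 2↦2, 3↦2, 4↦3, 5↦4, 6↦4]  zeros at y ∈ ∅
  x = 6: [0↦6, 1↦4, 2↦2, 3↦6, 4↦1, 5↦0, 6↦2]  zeros at y ∈ {5}
Collecting zeros: affine points = {(0, 3), (1, 3), (4, 3), (6, 5)}.
Total count |C(F_7)_aff| = 4.


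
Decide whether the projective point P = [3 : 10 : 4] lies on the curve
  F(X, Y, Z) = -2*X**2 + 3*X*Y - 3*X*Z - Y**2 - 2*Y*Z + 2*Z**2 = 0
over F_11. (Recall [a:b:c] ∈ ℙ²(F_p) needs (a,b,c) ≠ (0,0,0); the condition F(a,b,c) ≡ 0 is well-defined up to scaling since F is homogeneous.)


F(3,10,4) ≡ 9 (mod 11); P is NOT on the curve.

Evaluate F(3, 10, 4) term-by-term (mod 11).
  -2*X**2 ↦ -2·9·1·1 = -18
  3*X*Y ↦ 3·3·10·1 = 90
  -3*X*Z ↦ -3·3·1·4 = -36
  -Y**2 ↦ -1·1·100·1 = -100
  -2*Y*Z ↦ -2·1·10·4 = -80
  2*Z**2 ↦ 2·1·1·16 = 32
Sum: F(3, 10, 4) = (-18) + (90) + (-36) + (-100) + (-80) + (32) = -112.
Reducing mod 11: -112 ≡ 9 (mod 11).
Since F(a, b, c) ≡ 9 ≠ 0 (mod 11), P does NOT lie on the curve.


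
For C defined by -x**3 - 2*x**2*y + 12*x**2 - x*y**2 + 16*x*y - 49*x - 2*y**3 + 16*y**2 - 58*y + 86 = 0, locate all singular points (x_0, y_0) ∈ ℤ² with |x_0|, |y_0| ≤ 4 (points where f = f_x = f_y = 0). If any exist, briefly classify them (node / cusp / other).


Singular points: {(3, 2)}; classification: node.

Compute partial derivatives:
  f_x = -3*x**2 - 4*x*y + 24*x - y**2 + 16*y - 49.
  f_y = -2*x**2 - 2*x*y + 16*x - 6*y**2 + 32*y - 58.
Scan x_0 ∈ {−4, ..., 4}. For each x_0, f_y(x_0, y) is a polynomial in y; find its integer roots y ∈ {−4, ..., 4}, then test f_x and f at those candidates.
  x = -4: f_y(-4, y) = -6*y**2 + 40*y - 154; no integer root y with |y| ≤ 4.
  x = -3: f_y(-3, y) = -6*y**2 + 38*y - 124; no integer root y with |y| ≤ 4.
  x = -2: f_y(-2, y) = -6*y**2 + 36*y - 98; no integer root y with |y| ≤ 4.
  x = -1: f_y(-1, y) = -6*y**2 + 34*y - 76; no integer root y with |y| ≤ 4.
  x = 0: f_y(0, y) = -6*y**2 + 32*y - 58; no integer root y with |y| ≤ 4.
  x = 1: f_y(1, y) = -6*y**2 + 30*y - 44; no integer root y with |y| ≤ 4.
  x = 2: f_y(2, y) = -6*y**2 + 28*y - 34; no integer root y with |y| ≤ 4.
  x = 3: f_y(3, y) = -6*y**2 + 26*y - 28; vanishes at y ∈ {2}. (3, 2): f_x = 0, f = 0 — SINGULAR.
  x = 4: f_y(4, y) = -6*y**2 + 24*y - 26; no integer root y with |y| ≤ 4.
Only singular point on the grid: (3, 2).
Classify: substitute x = 3 + u, y = 2 + v and expand: f = -u**3 - 2*u**2*v - u**2 - u*v**2 - 2*v**3 + v**2.
No constant or linear terms (consistent with a singular point). Quadratic part: -u**2 + v**2. Cubic part: -u**3 - 2*u**2*v - u*v**2 - 2*v**3.
The quadratic part v**2 - u**2 = (v − u)(v + u) splits into two distinct linear factors, so there are two distinct tangent lines y − 2 = ±(x − 3) — this is a node (ordinary double point).
Classification: node.


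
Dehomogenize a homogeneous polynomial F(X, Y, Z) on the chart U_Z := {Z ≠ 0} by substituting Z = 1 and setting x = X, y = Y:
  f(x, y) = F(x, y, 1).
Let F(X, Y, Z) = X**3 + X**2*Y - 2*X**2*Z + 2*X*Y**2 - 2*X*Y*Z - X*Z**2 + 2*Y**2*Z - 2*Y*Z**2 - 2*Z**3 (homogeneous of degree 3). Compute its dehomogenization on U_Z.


f(x, y) = x**3 + x**2*y - 2*x**2 + 2*x*y**2 - 2*x*y - x + 2*y**2 - 2*y - 2

On U_Z we set Z = 1. Each monomial c·X^i·Y^j·Z^k in F becomes c·x^i·y^j·1^k = c·x^i·y^j.
Substituting Z = 1: F(X, Y, 1) = x**3 + x**2*y - 2*x**2 + 2*x*y**2 - 2*x*y - x + 2*y**2 - 2*y - 2.
Note: deg(f) ≤ deg(F) = 3; strict inequality happens when F is divisible by Z (lost terms).


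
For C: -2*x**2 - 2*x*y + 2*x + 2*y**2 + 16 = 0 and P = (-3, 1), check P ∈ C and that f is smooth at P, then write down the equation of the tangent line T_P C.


Tangent line at P: 12*x + 10*y + 26 = 0.

Step 1: f(-3, 1) = 0, so P lies on C.
Step 2: partial derivatives
  f_x(x, y) = -4*x - 2*y + 2, f_y(x, y) = -2*x + 4*y.
  f_x(P) = 12, f_y(P) = 10 (gradient nonzero, so P is smooth).
Step 3: tangent line at P: 12·(x − -3) + 10·(y − 1) = 0.
Expanding: 12*x + 10*y + 26 = 0.


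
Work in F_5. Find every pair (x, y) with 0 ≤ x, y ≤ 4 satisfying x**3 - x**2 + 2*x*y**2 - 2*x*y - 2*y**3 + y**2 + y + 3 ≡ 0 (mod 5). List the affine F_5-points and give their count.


Affine F_5-points: {(0, 4), (2, 2), (3, 3), (3, 4)}; count = 4.

For each of the 25 pairs (x, y) ∈ F_5², evaluate f(x, y) mod 5. Record the zeros.
  x = 0: [0↦3, 1↦3, 2↦3, 3↦1, 4↦0]  zeros at y ∈ {4}
  x = 1: [0↦3, 1↦3, 2↦2, 3↦3, 4↦4]  zeros at y ∈ ∅
  x = 2: [0↦2, 1↦2, 2↦0, 3↦4, 4↦2]  zeros at y ∈ {2}
  x = 3: [0↦1, 1↦1, 2↦3, 3↦0, 4↦0]  zeros at y ∈ {3, 4}
  x = 4: [0↦1, 1↦1, 2↦2, 3↦2, 4↦4]  zeros at y ∈ ∅
Collecting zeros: affine points = {(0, 4), (2, 2), (3, 3), (3, 4)}.
Total count |C(F_5)_aff| = 4.


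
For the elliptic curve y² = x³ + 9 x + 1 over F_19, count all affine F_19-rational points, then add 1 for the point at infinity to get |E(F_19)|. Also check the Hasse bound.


Affine points = {(0, 1), (0, 18), (1, 7), (1, 12), (3, 6), (3, 13), (4, 5), (4, 14), (5, 0), (6, 9), (6, 10), (11, 5), (11, 14), (13, 4), (13, 15), (16, 2), (16, 17)}; affine count = 17; |E(F_19)| = 18.

Discriminant check: Δ ∝ 4a³ + 27b² = 4·9³ + 27·1² = 4·729 + 27·1 ≡ 17 (mod 19). Nonzero ⇒ E is nonsingular.
For each x ∈ F_19, compute rhs = x³ + 9·x + 1 mod 19, then count y ∈ F_19 with y² ≡ rhs.
  x = 0: rhs = 1, matching y values: 1, 18 (2 points).
  x = 1: rhs = 11, matching y values: 7, 12 (2 points).
  x = 2: rhs = 8, matching y values: none (0 points).
  x = 3: rhs = 17, matching y values: 6, 13 (2 points).
  x = 4: rhs = 6, matching y values: 5, 14 (2 points).
  x = 5: rhs = 0, matching y values: 0 (1 points).
  x = 6: rhs = 5, matching y values: 9, 10 (2 points).
  x = 7: rhs = 8, matching y values: none (0 points).
  x = 8: rhs = 15, matching y values: none (0 points).
  x = 9: rhs = 13, matching y values: none (0 points).
  x = 10: rhs = 8, matching y values: none (0 points).
  x = 11: rhs = 6, matching y values: 5, 14 (2 points).
  x = 12: rhs = 13, matching y values: none (0 points).
  x = 13: rhs = 16, matching y values: 4, 15 (2 points).
  x = 14: rhs = 2, matching y values: none (0 points).
  x = 15: rhs = 15, matching y values: none (0 points).
  x = 16: rhs = 4, matching y values: 2, 17 (2 points).
  x = 17: rhs = 13, matching y values: none (0 points).
  x = 18: rhs = 10, matching y values: none (0 points).
Total affine count: 17.
Full point count |E(F_19)| = 17 + 1 = 18.
Hasse bound: |18 − (19+1)| = |-2| = 2 ≤ 2√19 ≈ 8.7178 ✓.


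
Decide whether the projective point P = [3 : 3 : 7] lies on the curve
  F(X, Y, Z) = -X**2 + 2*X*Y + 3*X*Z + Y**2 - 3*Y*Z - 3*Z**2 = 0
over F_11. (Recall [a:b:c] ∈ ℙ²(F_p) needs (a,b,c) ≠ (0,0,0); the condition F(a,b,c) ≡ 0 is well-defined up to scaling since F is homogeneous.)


F(3,3,7) ≡ 3 (mod 11); P is NOT on the curve.

Evaluate F(3, 3, 7) term-by-term (mod 11).
  -X**2 ↦ -1·9·1·1 = -9
  2*X*Y ↦ 2·3·3·1 = 18
  3*X*Z ↦ 3·3·1·7 = 63
  Y**2 ↦ 1·1·9·1 = 9
  -3*Y*Z ↦ -3·1·3·7 = -63
  -3*Z**2 ↦ -3·1·1·49 = -147
Sum: F(3, 3, 7) = (-9) + (18) + (63) + (9) + (-63) + (-147) = -129.
Reducing mod 11: -129 ≡ 3 (mod 11).
Since F(a, b, c) ≡ 3 ≠ 0 (mod 11), P does NOT lie on the curve.


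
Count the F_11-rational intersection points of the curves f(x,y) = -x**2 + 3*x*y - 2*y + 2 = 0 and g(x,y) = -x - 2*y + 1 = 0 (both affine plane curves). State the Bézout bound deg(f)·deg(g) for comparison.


Common zeros: ∅; count = 0; Bézout bound = 2.

deg(f) = 2, deg(g) = 1, so Bézout bound = 2.
Scan x ∈ F_11. For each x, list the y ∈ F_11 with f(x, y) ≡ 0 and those with g(x, y) ≡ 0 (mod 11); the common zeros in that column are the intersection.
  x = 0: f ≡ 0 at y ∈ {1}; g ≡ 0 at y ∈ {6}; common: ∅.
  x = 1: f ≡ 0 at y ∈ {10}; g ≡ 0 at y ∈ {0}; common: ∅.
  x = 2: f ≡ 0 at y ∈ {6}; g ≡ 0 at y ∈ {5}; common: ∅.
  x = 3: f ≡ 0 at y ∈ {1}; g ≡ 0 at y ∈ {10}; common: ∅.
  x = 4: f ≡ 0 at y ∈ {8}; g ≡ 0 at y ∈ {4}; common: ∅.
  x = 5: f ≡ 0 at y ∈ {6}; g ≡ 0 at y ∈ {9}; common: ∅.
  x = 6: f ≡ 0 at y ∈ {9}; g ≡ 0 at y ∈ {3}; common: ∅.
  x = 7: f ≡ 0 at y ∈ {10}; g ≡ 0 at y ∈ {8}; common: ∅.
  x = 8: f ≡ 0 at y ∈ ∅; g ≡ 0 at y ∈ {2}; common: ∅.
  x = 9: f ≡ 0 at y ∈ {8}; g ≡ 0 at y ∈ {7}; common: ∅.
  x = 10: f ≡ 0 at y ∈ {9}; g ≡ 0 at y ∈ {1}; common: ∅.
Collecting: common zeros = ∅, so the count is 0.
Comparison with the Bézout bound: 0 ≤ 2 = deg(f)·deg(g), as expected for curves with no common component (the affine F_11-count falls short of the bound because intersections may lie at infinity, over extension fields, or carry multiplicity).


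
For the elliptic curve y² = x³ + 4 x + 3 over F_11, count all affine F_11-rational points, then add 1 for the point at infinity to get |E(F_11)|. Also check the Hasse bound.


Affine points = {(0, 5), (0, 6), (3, 3), (3, 8), (5, 4), (5, 7), (6, 1), (6, 10), (7, 0), (9, 3), (9, 8), (10, 3), (10, 8)}; affine count = 13; |E(F_11)| = 14.

Discriminant check: Δ ∝ 4a³ + 27b² = 4·4³ + 27·3² = 4·64 + 27·9 ≡ 4 (mod 11). Nonzero ⇒ E is nonsingular.
For each x ∈ F_11, compute rhs = x³ + 4·x + 3 mod 11, then count y ∈ F_11 with y² ≡ rhs.
  x = 0: rhs = 3, matching y values: 5, 6 (2 points).
  x = 1: rhs = 8, matching y values: none (0 points).
  x = 2: rhs = 8, matching y values: none (0 points).
  x = 3: rhs = 9, matching y values: 3, 8 (2 points).
  x = 4: rhs = 6, matching y values: none (0 points).
  x = 5: rhs = 5, matching y values: 4, 7 (2 points).
  x = 6: rhs = 1, matching y values: 1, 10 (2 points).
  x = 7: rhs = 0, matching y values: 0 (1 points).
  x = 8: rhs = 8, matching y values: none (0 points).
  x = 9: rhs = 9, matching y values: 3, 8 (2 points).
  x = 10: rhs = 9, matching y values: 3, 8 (2 points).
Total affine count: 13.
Full point count |E(F_11)| = 13 + 1 = 14.
Hasse bound: |14 − (11+1)| = |2| = 2 ≤ 2√11 ≈ 6.6332 ✓.


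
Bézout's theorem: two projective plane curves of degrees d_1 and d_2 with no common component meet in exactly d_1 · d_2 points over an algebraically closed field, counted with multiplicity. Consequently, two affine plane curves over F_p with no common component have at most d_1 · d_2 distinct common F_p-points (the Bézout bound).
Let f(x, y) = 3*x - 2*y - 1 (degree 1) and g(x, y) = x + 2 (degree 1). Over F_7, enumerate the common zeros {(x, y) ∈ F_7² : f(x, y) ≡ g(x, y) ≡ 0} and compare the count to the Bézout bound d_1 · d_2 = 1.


Common zeros: {(5, 0)}; count = 1; Bézout bound = 1.

deg(f) = 1, deg(g) = 1, so Bézout bound = 1.
Scan x ∈ F_7. For each x, list the y ∈ F_7 with f(x, y) ≡ 0 and those with g(x, y) ≡ 0 (mod 7); the common zeros in that column are the intersection.
  x = 0: f ≡ 0 at y ∈ {3}; g ≡ 0 at y ∈ ∅; common: ∅.
  x = 1: f ≡ 0 at y ∈ {1}; g ≡ 0 at y ∈ ∅; common: ∅.
  x = 2: f ≡ 0 at y ∈ {6}; g ≡ 0 at y ∈ ∅; common: ∅.
  x = 3: f ≡ 0 at y ∈ {4}; g ≡ 0 at y ∈ ∅; common: ∅.
  x = 4: f ≡ 0 at y ∈ {2}; g ≡ 0 at y ∈ ∅; common: ∅.
  x = 5: f ≡ 0 at y ∈ {0}; g ≡ 0 at y ∈ {0, 1, 2, 3, 4, 5, 6}; common: {0}.
  x = 6: f ≡ 0 at y ∈ {5}; g ≡ 0 at y ∈ ∅; common: ∅.
Collecting: common zeros = {(5, 0)}, so the count is 1.
Comparison with the Bézout bound: 1 ≤ 1 = deg(f)·deg(g), as expected for curves with no common component (the bound is attained).


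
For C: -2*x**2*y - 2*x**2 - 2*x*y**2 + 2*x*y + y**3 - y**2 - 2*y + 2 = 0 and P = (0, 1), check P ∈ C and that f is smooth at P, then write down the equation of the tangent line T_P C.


Tangent line at P: 1 - y = 0.

Step 1: f(0, 1) = 0, so P lies on C.
Step 2: partial derivatives
  f_x(x, y) = -4*x*y - 4*x - 2*y**2 + 2*y, f_y(x, y) = -2*x**2 - 4*x*y + 2*x + 3*y**2 - 2*y - 2.
  f_x(P) = 0, f_y(P) = -1 (gradient nonzero, so P is smooth).
Step 3: tangent line at P: 0·(x − 0) + -1·(y − 1) = 0.
Expanding: 1 - y = 0.


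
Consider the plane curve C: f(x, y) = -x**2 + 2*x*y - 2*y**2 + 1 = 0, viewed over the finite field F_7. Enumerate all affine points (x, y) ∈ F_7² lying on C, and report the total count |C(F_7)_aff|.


Affine F_7-points: {(0, 2), (0, 5), (1, 0), (1, 1), (3, 5), (4, 2), (6, 0), (6, 6)}; count = 8.

For each of the 49 pairs (x, y) ∈ F_7², evaluate f(x, y) mod 7. Record the zeros.
  x = 0: [0↦1, 1↦6, 2↦0, 3↦4, 4↦4, 5↦0, 6↦6]  zeros at y ∈ {2, 5}
  x = 1: [0↦0, 1↦0, 2↦3, 3↦2, 4↦4, 5↦2, 6↦3]  zeros at y ∈ {0, 1}
  x = 2: [0↦4, 1↦6, 2↦4, 3↦5, 4↦2, 5↦2, 6↦5]  zeros at y ∈ ∅
  x = 3: [0↦6, 1↦3, 2↦3, 3↦6, 4↦5, 5↦0, 6↦5]  zeros at y ∈ {5}
  x = 4: [0↦6, 1↦5, 2↦0, 3↦5, 4↦6, 5↦3, 6↦3]  zeros at y ∈ {2}
  x = 5: [0↦4, 1↦5, 2↦2, 3↦2, 4↦5, 5↦4, 6↦6]  zeros at y ∈ ∅
  x = 6: [0↦0, 1↦3, 2↦2, 3↦4, 4↦2, 5↦3, 6↦0]  zeros at y ∈ {0, 6}
Collecting zeros: affine points = {(0, 2), (0, 5), (1, 0), (1, 1), (3, 5), (4, 2), (6, 0), (6, 6)}.
Total count |C(F_7)_aff| = 8.


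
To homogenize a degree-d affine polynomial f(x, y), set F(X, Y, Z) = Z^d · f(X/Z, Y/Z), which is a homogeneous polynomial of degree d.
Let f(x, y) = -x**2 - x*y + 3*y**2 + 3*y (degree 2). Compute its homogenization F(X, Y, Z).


F(X, Y, Z) = -X**2 - X*Y + 3*Y**2 + 3*Y*Z

deg(f) = 2.
Substitute x = X/Z, y = Y/Z into f, then multiply by Z^2.
  monomial -1·x^2·y^0 ↦ -1·X^2·Y^0·Z^0.
  monomial -1·x^1·y^1 ↦ -1·X^1·Y^1·Z^0.
  monomial 3·x^0·y^2 ↦ 3·X^0·Y^2·Z^0.
  monomial 3·x^0·y^1 ↦ 3·X^0·Y^1·Z^1.
Collecting: F(X, Y, Z) = -X**2 - X*Y + 3*Y**2 + 3*Y*Z.


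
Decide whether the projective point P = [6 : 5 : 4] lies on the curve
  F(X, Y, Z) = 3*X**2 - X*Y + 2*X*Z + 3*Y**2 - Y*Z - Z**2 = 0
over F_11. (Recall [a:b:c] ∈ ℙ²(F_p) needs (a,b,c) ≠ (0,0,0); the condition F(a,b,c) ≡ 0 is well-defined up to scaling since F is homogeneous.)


F(6,5,4) ≡ 0 (mod 11); P is on the curve.

Evaluate F(6, 5, 4) term-by-term (mod 11).
  3*X**2 ↦ 3·36·1·1 = 108
  -X*Y ↦ -1·6·5·1 = -30
  2*X*Z ↦ 2·6·1·4 = 48
  3*Y**2 ↦ 3·1·25·1 = 75
  -Y*Z ↦ -1·1·5·4 = -20
  -Z**2 ↦ -1·1·1·16 = -16
Sum: F(6, 5, 4) = (108) + (-30) + (48) + (75) + (-20) + (-16) = 165.
Reducing mod 11: 165 ≡ 0 (mod 11).
Since F(a, b, c) ≡ 0 (mod 11), P lies on the curve.


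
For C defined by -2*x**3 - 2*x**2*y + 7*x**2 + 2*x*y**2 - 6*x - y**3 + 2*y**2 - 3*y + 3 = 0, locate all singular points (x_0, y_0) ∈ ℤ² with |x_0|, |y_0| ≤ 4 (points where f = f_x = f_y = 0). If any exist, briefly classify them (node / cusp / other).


Singular points: {(1, 1)}; classification: node.

Compute partial derivatives:
  f_x = -6*x**2 - 4*x*y + 14*x + 2*y**2 - 6.
  f_y = -2*x**2 + 4*x*y - 3*y**2 + 4*y - 3.
Scan x_0 ∈ {−4, ..., 4}. For each x_0, f_y(x_0, y) is a polynomial in y; find its integer roots y ∈ {−4, ..., 4}, then test f_x and f at those candidates.
  x = -4: f_y(-4, y) = -3*y**2 - 12*y - 35; no integer root y with |y| ≤ 4.
  x = -3: f_y(-3, y) = -3*y**2 - 8*y - 21; no integer root y with |y| ≤ 4.
  x = -2: f_y(-2, y) = -3*y**2 - 4*y - 11; no integer root y with |y| ≤ 4.
  x = -1: f_y(-1, y) = -3*y**2 - 5; no integer root y with |y| ≤ 4.
  x = 0: f_y(0, y) = -3*y**2 + 4*y - 3; no integer root y with |y| ≤ 4.
  x = 1: f_y(1, y) = -3*y**2 + 8*y - 5; vanishes at y ∈ {1}. (1, 1): f_x = 0, f = 0 — SINGULAR.
  x = 2: f_y(2, y) = -3*y**2 + 12*y - 11; no integer root y with |y| ≤ 4.
  x = 3: f_y(3, y) = -3*y**2 + 16*y - 21; vanishes at y ∈ {3}. (3, 3): f_x = -36 ≠ 0.
  x = 4: f_y(4, y) = -3*y**2 + 20*y - 35; no integer root y with |y| ≤ 4.
Only singular point on the grid: (1, 1).
Classify: substitute x = 1 + u, y = 1 + v and expand: f = -2*u**3 - 2*u**2*v - u**2 + 2*u*v**2 - v**3 + v**2.
No constant or linear terms (consistent with a singular point). Quadratic part: -u**2 + v**2. Cubic part: -2*u**3 - 2*u**2*v + 2*u*v**2 - v**3.
The quadratic part v**2 - u**2 = (v − u)(v + u) splits into two distinct linear factors, so there are two distinct tangent lines y − 1 = ±(x − 1) — this is a node (ordinary double point).
Classification: node.


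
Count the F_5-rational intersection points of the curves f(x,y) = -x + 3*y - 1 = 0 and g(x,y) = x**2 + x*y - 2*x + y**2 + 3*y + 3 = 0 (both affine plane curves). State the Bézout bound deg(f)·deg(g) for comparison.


Common zeros: ∅; count = 0; Bézout bound = 2.

deg(f) = 1, deg(g) = 2, so Bézout bound = 2.
Scan x ∈ F_5. For each x, list the y ∈ F_5 with f(x, y) ≡ 0 and those with g(x, y) ≡ 0 (mod 5); the common zeros in that column are the intersection.
  x = 0: f ≡ 0 at y ∈ {2}; g ≡ 0 at y ∈ ∅; common: ∅.
  x = 1: f ≡ 0 at y ∈ {4}; g ≡ 0 at y ∈ ∅; common: ∅.
  x = 2: f ≡ 0 at y ∈ {1}; g ≡ 0 at y ∈ ∅; common: ∅.
  x = 3: f ≡ 0 at y ∈ {3}; g ≡ 0 at y ∈ ∅; common: ∅.
  x = 4: f ≡ 0 at y ∈ {0}; g ≡ 0 at y ∈ {4}; common: ∅.
Collecting: common zeros = ∅, so the count is 0.
Comparison with the Bézout bound: 0 ≤ 2 = deg(f)·deg(g), as expected for curves with no common component (the affine F_5-count falls short of the bound because intersections may lie at infinity, over extension fields, or carry multiplicity).


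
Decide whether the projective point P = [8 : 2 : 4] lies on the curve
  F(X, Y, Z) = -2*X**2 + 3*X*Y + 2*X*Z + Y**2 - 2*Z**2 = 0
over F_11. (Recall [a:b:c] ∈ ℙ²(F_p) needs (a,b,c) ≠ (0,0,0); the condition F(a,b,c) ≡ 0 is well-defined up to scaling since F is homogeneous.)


F(8,2,4) ≡ 0 (mod 11); P is on the curve.

Evaluate F(8, 2, 4) term-by-term (mod 11).
  -2*X**2 ↦ -2·64·1·1 = -128
  3*X*Y ↦ 3·8·2·1 = 48
  2*X*Z ↦ 2·8·1·4 = 64
  Y**2 ↦ 1·1·4·1 = 4
  -2*Z**2 ↦ -2·1·1·16 = -32
Sum: F(8, 2, 4) = (-128) + (48) + (64) + (4) + (-32) = -44.
Reducing mod 11: -44 ≡ 0 (mod 11).
Since F(a, b, c) ≡ 0 (mod 11), P lies on the curve.


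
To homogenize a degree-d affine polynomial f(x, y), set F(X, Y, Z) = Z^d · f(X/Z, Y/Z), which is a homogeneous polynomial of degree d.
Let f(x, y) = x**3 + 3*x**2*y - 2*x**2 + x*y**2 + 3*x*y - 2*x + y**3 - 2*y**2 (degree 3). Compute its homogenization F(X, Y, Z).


F(X, Y, Z) = X**3 + 3*X**2*Y - 2*X**2*Z + X*Y**2 + 3*X*Y*Z - 2*X*Z**2 + Y**3 - 2*Y**2*Z

deg(f) = 3.
Substitute x = X/Z, y = Y/Z into f, then multiply by Z^3.
  monomial 1·x^3·y^0 ↦ 1·X^3·Y^0·Z^0.
  monomial 3·x^2·y^1 ↦ 3·X^2·Y^1·Z^0.
  monomial -2·x^2·y^0 ↦ -2·X^2·Y^0·Z^1.
  monomial 1·x^1·y^2 ↦ 1·X^1·Y^2·Z^0.
  monomial 3·x^1·y^1 ↦ 3·X^1·Y^1·Z^1.
  monomial -2·x^1·y^0 ↦ -2·X^1·Y^0·Z^2.
  monomial 1·x^0·y^3 ↦ 1·X^0·Y^3·Z^0.
  monomial -2·x^0·y^2 ↦ -2·X^0·Y^2·Z^1.
Collecting: F(X, Y, Z) = X**3 + 3*X**2*Y - 2*X**2*Z + X*Y**2 + 3*X*Y*Z - 2*X*Z**2 + Y**3 - 2*Y**2*Z.


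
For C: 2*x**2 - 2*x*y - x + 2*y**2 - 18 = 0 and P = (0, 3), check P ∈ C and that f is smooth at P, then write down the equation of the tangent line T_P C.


Tangent line at P: -7*x + 12*y - 36 = 0.

Step 1: f(0, 3) = 0, so P lies on C.
Step 2: partial derivatives
  f_x(x, y) = 4*x - 2*y - 1, f_y(x, y) = -2*x + 4*y.
  f_x(P) = -7, f_y(P) = 12 (gradient nonzero, so P is smooth).
Step 3: tangent line at P: -7·(x − 0) + 12·(y − 3) = 0.
Expanding: -7*x + 12*y - 36 = 0.


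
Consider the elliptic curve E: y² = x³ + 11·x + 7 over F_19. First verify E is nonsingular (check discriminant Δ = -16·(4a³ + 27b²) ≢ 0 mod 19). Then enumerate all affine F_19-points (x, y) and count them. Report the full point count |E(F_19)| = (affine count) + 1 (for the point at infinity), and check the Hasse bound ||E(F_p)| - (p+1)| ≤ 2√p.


Affine points = {(0, 8), (0, 11), (1, 0), (4, 1), (4, 18), (5, 4), (5, 15), (6, 2), (6, 17), (7, 3), (7, 16), (12, 9), (12, 10), (14, 6), (14, 13), (16, 2), (16, 17)}; affine count = 17; |E(F_19)| = 18.

Discriminant check: Δ ∝ 4a³ + 27b² = 4·11³ + 27·7² = 4·1331 + 27·49 ≡ 16 (mod 19). Nonzero ⇒ E is nonsingular.
For each x ∈ F_19, compute rhs = x³ + 11·x + 7 mod 19, then count y ∈ F_19 with y² ≡ rhs.
  x = 0: rhs = 7, matching y values: 8, 11 (2 points).
  x = 1: rhs = 0, matching y values: 0 (1 points).
  x = 2: rhs = 18, matching y values: none (0 points).
  x = 3: rhs = 10, matching y values: none (0 points).
  x = 4: rhs = 1, matching y values: 1, 18 (2 points).
  x = 5: rhs = 16, matching y values: 4, 15 (2 points).
  x = 6: rhs = 4, matching y values: 2, 17 (2 points).
  x = 7: rhs = 9, matching y values: 3, 16 (2 points).
  x = 8: rhs = 18, matching y values: none (0 points).
  x = 9: rhs = 18, matching y values: none (0 points).
  x = 10: rhs = 15, matching y values: none (0 points).
  x = 11: rhs = 15, matching y values: none (0 points).
  x = 12: rhs = 5, matching y values: 9, 10 (2 points).
  x = 13: rhs = 10, matching y values: none (0 points).
  x = 14: rhs = 17, matching y values: 6, 13 (2 points).
  x = 15: rhs = 13, matching y values: none (0 points).
  x = 16: rhs = 4, matching y values: 2, 17 (2 points).
  x = 17: rhs = 15, matching y values: none (0 points).
  x = 18: rhs = 14, matching y values: none (0 points).
Total affine count: 17.
Full point count |E(F_19)| = 17 + 1 = 18.
Hasse bound: |18 − (19+1)| = |-2| = 2 ≤ 2√19 ≈ 8.7178 ✓.


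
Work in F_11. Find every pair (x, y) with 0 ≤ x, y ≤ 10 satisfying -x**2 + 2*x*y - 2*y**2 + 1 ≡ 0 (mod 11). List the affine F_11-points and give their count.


Affine F_11-points: {(1, 0), (1, 1), (2, 5), (2, 8), (3, 6), (3, 8), (8, 3), (8, 5), (9, 3), (9, 6), (10, 0), (10, 10)}; count = 12.

For each of the 121 pairs (x, y) ∈ F_11², evaluate f(x, y) mod 11. Record the zeros.
  x = 0: [0↦1, 1↦10, 2↦4, 3↦5, 4↦2, 5↦6, 6↦6, 7↦2, 8↦5, 9↦4, 10↦10]  zeros at y ∈ ∅
  x = 1: [0↦0, 1↦0, 2↦7, 3↦10, 4↦9, 5↦4, 6↦6, 7↦4, 8↦9, 9↦10, 10↦7]  zeros at y ∈ {0, 1}
  x = 2: [0↦8, 1↦10, 2↦8, 3↦2, 4↦3, 5↦0, 6↦4, 7↦4, 8↦0, 9↦3, 10↦2]  zeros at y ∈ {5, 8}
  x = 3: [0↦3, 1↦7, 2↦7, 3↦3, 4↦6, 5↦5, 6↦0, 7↦2, 8↦0, 9↦5, 10↦6]  zeros at y ∈ {6, 8}
  x = 4: [0↦7, 1↦2, 2↦4, 3↦2, 4↦7, 5↦8, 6↦5, 7↦9, 8↦9, 9↦5, 10↦8]  zeros at y ∈ ∅
  x = 5: [0↦9, 1↦6, 2↦10, 3↦10, 4↦6, 5↦9, 6↦8, 7↦3, 8↦5, 9↦3, 10↦8]  zeros at y ∈ ∅
  x = 6: [0↦9, 1↦8, 2↦3, 3↦5, 4↦3, 5↦8, 6↦9, 7↦6, 8↦10, 9↦10, 10↦6]  zeros at y ∈ ∅
  x = 7: [0↦7, 1↦8, 2↦5, 3↦9, 4↦9, 5↦5, 6↦8, 7↦7, 8↦2, 9↦4, 10↦2]  zeros at y ∈ ∅
  x = 8: [0↦3, 1↦6, 2↦5, 3↦0, 4↦2, 5↦0, 6↦5, 7↦6, 8↦3, 9↦7, 10↦7]  zeros at y ∈ {3, 5}
  x = 9: [0↦8, 1↦2, 2↦3, 3↦0, 4↦4, 5↦4, 6↦0, 7↦3, 8↦2, 9↦8, 10↦10]  zeros at y ∈ {3, 6}
  x = 10: [0↦0, 1↦7, 2↦10, 3↦9, 4↦4, 5↦6, 6↦4, 7↦9, 8↦10, 9↦7, 10↦0]  zeros at y ∈ {0, 10}
Collecting zeros: affine points = {(1, 0), (1, 1), (2, 5), (2, 8), (3, 6), (3, 8), (8, 3), (8, 5), (9, 3), (9, 6), (10, 0), (10, 10)}.
Total count |C(F_11)_aff| = 12.


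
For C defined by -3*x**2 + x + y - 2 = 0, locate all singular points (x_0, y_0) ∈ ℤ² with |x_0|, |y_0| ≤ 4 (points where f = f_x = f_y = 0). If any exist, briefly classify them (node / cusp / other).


No singular points in the scanned grid; C is smooth there.

Compute partial derivatives:
  f_x = 1 - 6*x.
  f_y = 1.
f_y = 1 is a nonzero constant, so f_y never vanishes: no point (x, y) can satisfy f = f_x = f_y = 0. In particular no (x, y) ∈ {−4, ..., 4}² is singular; the curve is smooth.


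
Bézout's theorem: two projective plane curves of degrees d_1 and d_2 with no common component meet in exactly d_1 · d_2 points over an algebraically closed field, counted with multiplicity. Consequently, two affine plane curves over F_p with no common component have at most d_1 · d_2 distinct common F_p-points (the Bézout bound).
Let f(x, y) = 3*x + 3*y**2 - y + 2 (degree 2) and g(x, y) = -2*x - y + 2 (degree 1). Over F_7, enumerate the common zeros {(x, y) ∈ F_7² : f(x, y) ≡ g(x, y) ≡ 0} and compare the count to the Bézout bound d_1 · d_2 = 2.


Common zeros: {(3, 3), (5, 6)}; count = 2; Bézout bound = 2.

deg(f) = 2, deg(g) = 1, so Bézout bound = 2.
Scan x ∈ F_7. For each x, list the y ∈ F_7 with f(x, y) ≡ 0 and those with g(x, y) ≡ 0 (mod 7); the common zeros in that column are the intersection.
  x = 0: f ≡ 0 at y ∈ ∅; g ≡ 0 at y ∈ {2}; common: ∅.
  x = 1: f ≡ 0 at y ∈ {1, 4}; g ≡ 0 at y ∈ {0}; common: ∅.
  x = 2: f ≡ 0 at y ∈ ∅; g ≡ 0 at y ∈ {5}; common: ∅.
  x = 3: f ≡ 0 at y ∈ {2, 3}; g ≡ 0 at y ∈ {3}; common: {3}.
  x = 4: f ≡ 0 at y ∈ {0, 5}; g ≡ 0 at y ∈ {1}; common: ∅.
  x = 5: f ≡ 0 at y ∈ {6}; g ≡ 0 at y ∈ {6}; common: {6}.
  x = 6: f ≡ 0 at y ∈ ∅; g ≡ 0 at y ∈ {4}; common: ∅.
Collecting: common zeros = {(3, 3), (5, 6)}, so the count is 2.
Comparison with the Bézout bound: 2 ≤ 2 = deg(f)·deg(g), as expected for curves with no common component (the bound is attained).
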